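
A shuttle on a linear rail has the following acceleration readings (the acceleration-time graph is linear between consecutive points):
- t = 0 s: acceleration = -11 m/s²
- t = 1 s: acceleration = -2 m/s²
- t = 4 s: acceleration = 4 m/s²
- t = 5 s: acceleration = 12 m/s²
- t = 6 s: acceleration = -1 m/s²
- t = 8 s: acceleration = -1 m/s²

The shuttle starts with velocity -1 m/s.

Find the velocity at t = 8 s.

7 m/s

Δv equals the area under the a-t graph; then v = v₀ + Δv.
0–1 s: ½(-11 + -2)(1) = -6.5 m/s
1–4 s: ½(-2 + 4)(3) = 3 m/s
4–5 s: ½(4 + 12)(1) = 8 m/s
5–6 s: ½(12 + -1)(1) = 5.5 m/s
6–8 s: -1 × 2 = -2 m/s
Δv = 8 m/s, so v(8) = -1 + (8) = 7 m/s.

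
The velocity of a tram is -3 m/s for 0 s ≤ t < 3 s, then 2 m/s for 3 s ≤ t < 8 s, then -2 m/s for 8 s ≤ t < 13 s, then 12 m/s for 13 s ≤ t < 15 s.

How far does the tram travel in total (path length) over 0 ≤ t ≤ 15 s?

53 m

Total distance travelled is ∫|v| dt — sum the magnitudes of each area piece.
0–3 s: |-3| × 3 = 9 m
3–8 s: |2| × 5 = 10 m
8–13 s: |-2| × 5 = 10 m
13–15 s: |12| × 2 = 24 m
Total distance = 53 m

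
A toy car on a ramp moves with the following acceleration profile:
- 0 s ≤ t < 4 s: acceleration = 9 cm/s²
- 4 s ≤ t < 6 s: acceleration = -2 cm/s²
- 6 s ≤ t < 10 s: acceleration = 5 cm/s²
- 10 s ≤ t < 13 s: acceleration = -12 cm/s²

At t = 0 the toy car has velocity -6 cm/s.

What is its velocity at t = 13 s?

10 cm/s

Δv equals the area under the a-t graph; then v = v₀ + Δv.
0–4 s: 9 × 4 = 36 cm/s
4–6 s: -2 × 2 = -4 cm/s
6–10 s: 5 × 4 = 20 cm/s
10–13 s: -12 × 3 = -36 cm/s
Δv = 16 cm/s, so v(13) = -6 + (16) = 10 cm/s.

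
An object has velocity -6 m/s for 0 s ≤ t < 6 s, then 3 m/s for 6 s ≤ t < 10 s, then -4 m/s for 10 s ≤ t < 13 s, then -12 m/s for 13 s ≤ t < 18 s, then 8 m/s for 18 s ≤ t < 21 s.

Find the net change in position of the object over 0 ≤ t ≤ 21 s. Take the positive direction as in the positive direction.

-72 m

Net displacement equals the area under the velocity-time graph (areas below the axis count negative).
0–6 s: -6 × 6 = -36 m
6–10 s: 3 × 4 = 12 m
10–13 s: -4 × 3 = -12 m
13–18 s: -12 × 5 = -60 m
18–21 s: 8 × 3 = 24 m
Net displacement = -72 m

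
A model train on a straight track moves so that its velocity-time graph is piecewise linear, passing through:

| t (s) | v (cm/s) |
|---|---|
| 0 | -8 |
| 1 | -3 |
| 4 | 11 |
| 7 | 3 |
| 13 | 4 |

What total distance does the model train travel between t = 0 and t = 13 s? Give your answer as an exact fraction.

430/7 cm

Total distance travelled is ∫|v| dt — sum the magnitudes of each area piece.
0–1 s: |½(-8 + -3)(1)| = 5.5 cm
1–4 s: v = 0 at t = 23/14 s; triangle areas 27/28 + 363/28 = 195/14 cm
4–7 s: |½(11 + 3)(3)| = 21 cm
7–13 s: |½(3 + 4)(6)| = 21 cm
Total distance = 430/7 cm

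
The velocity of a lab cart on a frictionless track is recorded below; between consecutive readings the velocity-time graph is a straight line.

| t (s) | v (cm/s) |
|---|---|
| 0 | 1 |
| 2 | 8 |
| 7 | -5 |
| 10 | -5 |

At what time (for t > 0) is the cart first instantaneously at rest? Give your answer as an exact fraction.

t = 66/13 s

v changes sign on 2–7 s (from 8 to -5); the graph is linear there, so v = 0 at t = 2 + (-8)·(7 − 2)/(-5 − 8) = 66/13 s.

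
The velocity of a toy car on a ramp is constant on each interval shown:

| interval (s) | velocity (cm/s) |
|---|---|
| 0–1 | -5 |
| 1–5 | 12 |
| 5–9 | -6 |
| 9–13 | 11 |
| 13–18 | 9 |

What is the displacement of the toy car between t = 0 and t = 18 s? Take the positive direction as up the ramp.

108 cm

Displacement is the signed area under the v-t curve.
0–1 s: -5 × 1 = -5 cm
1–5 s: 12 × 4 = 48 cm
5–9 s: -6 × 4 = -24 cm
9–13 s: 11 × 4 = 44 cm
13–18 s: 9 × 5 = 45 cm
Net displacement = 108 cm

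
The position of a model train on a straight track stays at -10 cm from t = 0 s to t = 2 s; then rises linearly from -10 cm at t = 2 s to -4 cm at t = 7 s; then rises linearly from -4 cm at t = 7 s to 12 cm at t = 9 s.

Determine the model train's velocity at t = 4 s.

Velocity is the slope of the x-t graph on 2–7 s: (-4 − -10)/(7 − 2) = 1.2 cm/s.

1.2 cm/s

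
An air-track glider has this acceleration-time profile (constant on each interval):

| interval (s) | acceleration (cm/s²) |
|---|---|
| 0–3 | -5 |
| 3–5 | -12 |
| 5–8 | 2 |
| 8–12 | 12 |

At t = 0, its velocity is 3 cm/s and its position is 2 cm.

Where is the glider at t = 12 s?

On each constant-a segment, Δv = aΔt and Δx = v₀Δt + ½aΔt²; chain segment to segment.
0–3 s: v starts 3 cm/s; Δx = 3·3 + ½·-5·3² = -13.5 cm; v ends -12 cm/s.
3–5 s: v starts -12 cm/s; Δx = -12·2 + ½·-12·2² = -48 cm; v ends -36 cm/s.
5–8 s: v starts -36 cm/s; Δx = -36·3 + ½·2·3² = -99 cm; v ends -30 cm/s.
8–12 s: v starts -30 cm/s; Δx = -30·4 + ½·12·4² = -24 cm; v ends 18 cm/s.
x(12) = 2 + Σ Δx = -182.5 cm.

-182.5 cm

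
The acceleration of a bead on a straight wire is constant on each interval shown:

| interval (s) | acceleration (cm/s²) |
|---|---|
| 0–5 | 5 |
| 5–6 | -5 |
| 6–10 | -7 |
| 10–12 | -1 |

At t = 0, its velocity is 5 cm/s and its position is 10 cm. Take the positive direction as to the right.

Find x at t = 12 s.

161 cm

On each constant-a segment, Δv = aΔt and Δx = v₀Δt + ½aΔt²; chain segment to segment.
0–5 s: v starts 5 cm/s; Δx = 5·5 + ½·5·5² = 87.5 cm; v ends 30 cm/s.
5–6 s: v starts 30 cm/s; Δx = 30·1 + ½·-5·1² = 27.5 cm; v ends 25 cm/s.
6–10 s: v starts 25 cm/s; Δx = 25·4 + ½·-7·4² = 44 cm; v ends -3 cm/s.
10–12 s: v starts -3 cm/s; Δx = -3·2 + ½·-1·2² = -8 cm; v ends -5 cm/s.
x(12) = 10 + Σ Δx = 161 cm.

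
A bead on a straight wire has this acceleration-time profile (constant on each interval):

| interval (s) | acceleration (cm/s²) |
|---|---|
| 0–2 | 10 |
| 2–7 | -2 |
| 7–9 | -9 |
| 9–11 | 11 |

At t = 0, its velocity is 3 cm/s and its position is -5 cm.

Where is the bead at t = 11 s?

On each constant-a segment, Δv = aΔt and Δx = v₀Δt + ½aΔt²; chain segment to segment.
0–2 s: v starts 3 cm/s; Δx = 3·2 + ½·10·2² = 26 cm; v ends 23 cm/s.
2–7 s: v starts 23 cm/s; Δx = 23·5 + ½·-2·5² = 90 cm; v ends 13 cm/s.
7–9 s: v starts 13 cm/s; Δx = 13·2 + ½·-9·2² = 8 cm; v ends -5 cm/s.
9–11 s: v starts -5 cm/s; Δx = -5·2 + ½·11·2² = 12 cm; v ends 17 cm/s.
x(11) = -5 + Σ Δx = 131 cm.

131 cm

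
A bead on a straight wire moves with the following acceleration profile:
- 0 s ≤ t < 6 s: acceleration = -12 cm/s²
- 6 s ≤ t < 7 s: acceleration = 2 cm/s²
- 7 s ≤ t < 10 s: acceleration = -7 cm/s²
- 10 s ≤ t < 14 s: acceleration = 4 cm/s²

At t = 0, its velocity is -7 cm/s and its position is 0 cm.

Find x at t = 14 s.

-958.5 cm

On each constant-a segment, Δv = aΔt and Δx = v₀Δt + ½aΔt²; chain segment to segment.
0–6 s: v starts -7 cm/s; Δx = -7·6 + ½·-12·6² = -258 cm; v ends -79 cm/s.
6–7 s: v starts -79 cm/s; Δx = -79·1 + ½·2·1² = -78 cm; v ends -77 cm/s.
7–10 s: v starts -77 cm/s; Δx = -77·3 + ½·-7·3² = -262.5 cm; v ends -98 cm/s.
10–14 s: v starts -98 cm/s; Δx = -98·4 + ½·4·4² = -360 cm; v ends -82 cm/s.
x(14) = 0 + Σ Δx = -958.5 cm.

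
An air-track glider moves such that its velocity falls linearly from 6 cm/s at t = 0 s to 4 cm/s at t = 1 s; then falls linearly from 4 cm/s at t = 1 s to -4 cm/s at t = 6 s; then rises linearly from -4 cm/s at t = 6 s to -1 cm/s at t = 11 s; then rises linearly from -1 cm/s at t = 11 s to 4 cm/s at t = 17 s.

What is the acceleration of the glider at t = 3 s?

-1.6 cm/s²

Acceleration is the slope of the v-t graph on 1–6 s: (-4 − 4)/(6 − 1) = -1.6 cm/s².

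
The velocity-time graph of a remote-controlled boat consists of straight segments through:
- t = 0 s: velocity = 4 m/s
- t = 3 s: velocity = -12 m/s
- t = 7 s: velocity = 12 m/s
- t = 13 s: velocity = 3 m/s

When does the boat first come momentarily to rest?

t = 0.75 s

v changes sign on 0–3 s (from 4 to -12); the graph is linear there, so v = 0 at t = 0 + (-4)·(3 − 0)/(-12 − 4) = 0.75 s.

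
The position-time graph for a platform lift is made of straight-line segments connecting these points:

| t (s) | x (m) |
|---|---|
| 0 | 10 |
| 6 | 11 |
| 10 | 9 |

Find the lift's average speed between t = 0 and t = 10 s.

0.3 m/s

Average speed = (total path length)/(elapsed time); on a piecewise-linear x-t graph the path length is Σ|Δx|.
0–6 s: |Δx| = |11 − 10| = 1 m
6–10 s: |Δx| = |9 − 11| = 2 m
Total path = 3 m; average speed = 3/10 = 0.3 m/s.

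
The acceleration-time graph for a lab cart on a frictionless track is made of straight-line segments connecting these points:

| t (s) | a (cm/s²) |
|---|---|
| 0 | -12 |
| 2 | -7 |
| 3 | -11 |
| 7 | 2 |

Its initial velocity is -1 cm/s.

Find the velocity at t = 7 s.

Δv equals the area under the a-t graph; then v = v₀ + Δv.
0–2 s: ½(-12 + -7)(2) = -19 cm/s
2–3 s: ½(-7 + -11)(1) = -9 cm/s
3–7 s: ½(-11 + 2)(4) = -18 cm/s
Δv = -46 cm/s, so v(7) = -1 + (-46) = -47 cm/s.

-47 cm/s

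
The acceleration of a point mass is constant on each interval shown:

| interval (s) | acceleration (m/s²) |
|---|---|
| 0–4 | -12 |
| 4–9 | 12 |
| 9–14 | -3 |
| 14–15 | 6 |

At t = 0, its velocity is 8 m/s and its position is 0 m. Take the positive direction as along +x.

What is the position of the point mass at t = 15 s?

-43.5 m

On each constant-a segment, Δv = aΔt and Δx = v₀Δt + ½aΔt²; chain segment to segment.
0–4 s: v starts 8 m/s; Δx = 8·4 + ½·-12·4² = -64 m; v ends -40 m/s.
4–9 s: v starts -40 m/s; Δx = -40·5 + ½·12·5² = -50 m; v ends 20 m/s.
9–14 s: v starts 20 m/s; Δx = 20·5 + ½·-3·5² = 62.5 m; v ends 5 m/s.
14–15 s: v starts 5 m/s; Δx = 5·1 + ½·6·1² = 8 m; v ends 11 m/s.
x(15) = 0 + Σ Δx = -43.5 m.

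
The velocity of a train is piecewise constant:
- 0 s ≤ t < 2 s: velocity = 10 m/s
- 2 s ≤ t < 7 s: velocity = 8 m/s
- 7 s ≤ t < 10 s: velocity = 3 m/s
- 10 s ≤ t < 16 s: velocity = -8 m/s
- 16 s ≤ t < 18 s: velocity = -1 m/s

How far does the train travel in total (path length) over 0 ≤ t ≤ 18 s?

119 m

Total distance travelled is ∫|v| dt — sum the magnitudes of each area piece.
0–2 s: |10| × 2 = 20 m
2–7 s: |8| × 5 = 40 m
7–10 s: |3| × 3 = 9 m
10–16 s: |-8| × 6 = 48 m
16–18 s: |-1| × 2 = 2 m
Total distance = 119 m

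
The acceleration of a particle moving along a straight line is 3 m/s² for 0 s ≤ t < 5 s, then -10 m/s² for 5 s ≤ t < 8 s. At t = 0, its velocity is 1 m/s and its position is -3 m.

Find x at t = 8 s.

On each constant-a segment, Δv = aΔt and Δx = v₀Δt + ½aΔt²; chain segment to segment.
0–5 s: v starts 1 m/s; Δx = 1·5 + ½·3·5² = 42.5 m; v ends 16 m/s.
5–8 s: v starts 16 m/s; Δx = 16·3 + ½·-10·3² = 3 m; v ends -14 m/s.
x(8) = -3 + Σ Δx = 42.5 m.

42.5 m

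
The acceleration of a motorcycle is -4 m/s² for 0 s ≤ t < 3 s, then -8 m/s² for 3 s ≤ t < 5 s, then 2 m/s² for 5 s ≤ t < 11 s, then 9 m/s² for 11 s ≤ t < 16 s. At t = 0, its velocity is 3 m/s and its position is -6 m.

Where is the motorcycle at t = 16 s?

-115.5 m

On each constant-a segment, Δv = aΔt and Δx = v₀Δt + ½aΔt²; chain segment to segment.
0–3 s: v starts 3 m/s; Δx = 3·3 + ½·-4·3² = -9 m; v ends -9 m/s.
3–5 s: v starts -9 m/s; Δx = -9·2 + ½·-8·2² = -34 m; v ends -25 m/s.
5–11 s: v starts -25 m/s; Δx = -25·6 + ½·2·6² = -114 m; v ends -13 m/s.
11–16 s: v starts -13 m/s; Δx = -13·5 + ½·9·5² = 47.5 m; v ends 32 m/s.
x(16) = -6 + Σ Δx = -115.5 m.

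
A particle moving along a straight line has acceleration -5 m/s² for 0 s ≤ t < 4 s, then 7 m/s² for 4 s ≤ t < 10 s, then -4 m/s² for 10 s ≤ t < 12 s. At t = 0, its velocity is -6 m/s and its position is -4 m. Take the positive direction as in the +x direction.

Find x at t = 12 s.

-74 m

On each constant-a segment, Δv = aΔt and Δx = v₀Δt + ½aΔt²; chain segment to segment.
0–4 s: v starts -6 m/s; Δx = -6·4 + ½·-5·4² = -64 m; v ends -26 m/s.
4–10 s: v starts -26 m/s; Δx = -26·6 + ½·7·6² = -30 m; v ends 16 m/s.
10–12 s: v starts 16 m/s; Δx = 16·2 + ½·-4·2² = 24 m; v ends 8 m/s.
x(12) = -4 + Σ Δx = -74 m.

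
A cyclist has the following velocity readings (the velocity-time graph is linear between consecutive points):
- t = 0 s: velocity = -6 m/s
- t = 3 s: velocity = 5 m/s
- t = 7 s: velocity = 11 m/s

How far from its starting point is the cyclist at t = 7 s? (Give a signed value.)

30.5 m

Net displacement equals the area under the velocity-time graph (areas below the axis count negative).
0–3 s: ½(-6 + 5)(3) = -1.5 m
3–7 s: ½(5 + 11)(4) = 32 m
Net displacement = 30.5 m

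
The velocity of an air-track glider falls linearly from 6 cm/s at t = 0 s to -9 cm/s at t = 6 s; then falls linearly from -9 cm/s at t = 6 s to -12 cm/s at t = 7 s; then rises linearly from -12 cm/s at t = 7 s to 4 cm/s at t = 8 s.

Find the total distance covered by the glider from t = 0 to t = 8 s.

Total distance travelled is ∫|v| dt — sum the magnitudes of each area piece.
0–6 s: v = 0 at t = 2.4 s; triangle areas 7.2 + 16.2 = 23.4 cm
6–7 s: |½(-9 + -12)(1)| = 10.5 cm
7–8 s: v = 0 at t = 7.75 s; triangle areas 4.5 + 0.5 = 5 cm
Total distance = 38.9 cm

38.9 cm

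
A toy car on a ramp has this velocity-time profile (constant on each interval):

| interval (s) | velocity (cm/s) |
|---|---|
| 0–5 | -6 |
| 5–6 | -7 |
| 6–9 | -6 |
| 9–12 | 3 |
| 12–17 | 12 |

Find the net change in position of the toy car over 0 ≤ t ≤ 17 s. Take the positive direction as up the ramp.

14 cm

Net displacement equals the area under the velocity-time graph (areas below the axis count negative).
0–5 s: -6 × 5 = -30 cm
5–6 s: -7 × 1 = -7 cm
6–9 s: -6 × 3 = -18 cm
9–12 s: 3 × 3 = 9 cm
12–17 s: 12 × 5 = 60 cm
Net displacement = 14 cm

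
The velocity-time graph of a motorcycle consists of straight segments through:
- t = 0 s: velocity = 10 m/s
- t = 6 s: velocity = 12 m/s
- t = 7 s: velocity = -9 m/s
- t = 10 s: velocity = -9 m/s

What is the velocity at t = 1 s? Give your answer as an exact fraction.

On 0–6 s the graph is linear from 10 to 12 m/s: v(1) = 10 + (12 − 10)·(1 − 0)/(6 − 0) = 31/3 m/s.

31/3 m/s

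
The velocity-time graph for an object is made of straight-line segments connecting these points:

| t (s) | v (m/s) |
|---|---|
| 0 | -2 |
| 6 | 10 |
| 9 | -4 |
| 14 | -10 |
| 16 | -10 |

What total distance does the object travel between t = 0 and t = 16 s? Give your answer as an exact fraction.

654/7 m

Total distance travelled is ∫|v| dt — sum the magnitudes of each area piece.
0–6 s: v = 0 at t = 1 s; triangle areas 1 + 25 = 26 m
6–9 s: v = 0 at t = 57/7 s; triangle areas 75/7 + 12/7 = 87/7 m
9–14 s: |½(-4 + -10)(5)| = 35 m
14–16 s: |-10| × 2 = 20 m
Total distance = 654/7 m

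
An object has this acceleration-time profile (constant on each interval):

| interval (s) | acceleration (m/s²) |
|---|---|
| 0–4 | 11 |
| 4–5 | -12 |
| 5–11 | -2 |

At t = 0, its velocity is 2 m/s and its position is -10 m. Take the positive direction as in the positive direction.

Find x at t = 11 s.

On each constant-a segment, Δv = aΔt and Δx = v₀Δt + ½aΔt²; chain segment to segment.
0–4 s: v starts 2 m/s; Δx = 2·4 + ½·11·4² = 96 m; v ends 46 m/s.
4–5 s: v starts 46 m/s; Δx = 46·1 + ½·-12·1² = 40 m; v ends 34 m/s.
5–11 s: v starts 34 m/s; Δx = 34·6 + ½·-2·6² = 168 m; v ends 22 m/s.
x(11) = -10 + Σ Δx = 294 m.

294 m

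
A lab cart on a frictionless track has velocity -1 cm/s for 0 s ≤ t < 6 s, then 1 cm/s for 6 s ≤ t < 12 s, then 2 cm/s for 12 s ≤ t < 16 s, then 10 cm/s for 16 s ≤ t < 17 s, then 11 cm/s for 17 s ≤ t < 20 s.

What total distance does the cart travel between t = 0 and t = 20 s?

63 cm

Distance (not displacement) is the total path length: add the absolute areas under v-t.
0–6 s: |-1| × 6 = 6 cm
6–12 s: |1| × 6 = 6 cm
12–16 s: |2| × 4 = 8 cm
16–17 s: |10| × 1 = 10 cm
17–20 s: |11| × 3 = 33 cm
Total distance = 63 cm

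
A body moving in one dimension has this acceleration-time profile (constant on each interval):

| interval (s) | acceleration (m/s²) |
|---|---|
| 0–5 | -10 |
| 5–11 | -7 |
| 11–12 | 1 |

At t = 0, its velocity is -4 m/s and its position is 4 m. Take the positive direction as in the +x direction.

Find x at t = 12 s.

-686.5 m

On each constant-a segment, Δv = aΔt and Δx = v₀Δt + ½aΔt²; chain segment to segment.
0–5 s: v starts -4 m/s; Δx = -4·5 + ½·-10·5² = -145 m; v ends -54 m/s.
5–11 s: v starts -54 m/s; Δx = -54·6 + ½·-7·6² = -450 m; v ends -96 m/s.
11–12 s: v starts -96 m/s; Δx = -96·1 + ½·1·1² = -95.5 m; v ends -95 m/s.
x(12) = 4 + Σ Δx = -686.5 m.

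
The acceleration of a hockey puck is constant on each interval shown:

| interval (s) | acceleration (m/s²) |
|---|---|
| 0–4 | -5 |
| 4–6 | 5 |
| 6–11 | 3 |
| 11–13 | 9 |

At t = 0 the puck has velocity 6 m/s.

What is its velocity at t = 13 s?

Δv equals the area under the a-t graph; then v = v₀ + Δv.
0–4 s: -5 × 4 = -20 m/s
4–6 s: 5 × 2 = 10 m/s
6–11 s: 3 × 5 = 15 m/s
11–13 s: 9 × 2 = 18 m/s
Δv = 23 m/s, so v(13) = 6 + (23) = 29 m/s.

29 m/s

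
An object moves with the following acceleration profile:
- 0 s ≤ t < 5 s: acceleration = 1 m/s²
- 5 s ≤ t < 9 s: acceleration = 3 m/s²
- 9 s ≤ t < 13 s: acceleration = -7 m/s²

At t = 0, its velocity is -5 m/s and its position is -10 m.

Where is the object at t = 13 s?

On each constant-a segment, Δv = aΔt and Δx = v₀Δt + ½aΔt²; chain segment to segment.
0–5 s: v starts -5 m/s; Δx = -5·5 + ½·1·5² = -12.5 m; v ends 0 m/s.
5–9 s: v starts 0 m/s; Δx = 0·4 + ½·3·4² = 24 m; v ends 12 m/s.
9–13 s: v starts 12 m/s; Δx = 12·4 + ½·-7·4² = -8 m; v ends -16 m/s.
x(13) = -10 + Σ Δx = -6.5 m.

-6.5 m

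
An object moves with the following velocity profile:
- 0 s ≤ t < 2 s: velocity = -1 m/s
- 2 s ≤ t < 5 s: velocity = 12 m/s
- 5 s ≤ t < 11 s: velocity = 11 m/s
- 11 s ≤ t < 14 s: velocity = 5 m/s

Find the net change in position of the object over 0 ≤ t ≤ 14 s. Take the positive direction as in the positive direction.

115 m

Displacement is the signed area under the v-t curve.
0–2 s: -1 × 2 = -2 m
2–5 s: 12 × 3 = 36 m
5–11 s: 11 × 6 = 66 m
11–14 s: 5 × 3 = 15 m
Net displacement = 115 m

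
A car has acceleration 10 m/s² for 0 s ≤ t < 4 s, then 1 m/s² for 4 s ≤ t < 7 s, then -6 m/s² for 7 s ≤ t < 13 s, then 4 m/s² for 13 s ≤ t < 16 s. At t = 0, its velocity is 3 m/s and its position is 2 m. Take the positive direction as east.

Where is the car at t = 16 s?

443.5 m

On each constant-a segment, Δv = aΔt and Δx = v₀Δt + ½aΔt²; chain segment to segment.
0–4 s: v starts 3 m/s; Δx = 3·4 + ½·10·4² = 92 m; v ends 43 m/s.
4–7 s: v starts 43 m/s; Δx = 43·3 + ½·1·3² = 133.5 m; v ends 46 m/s.
7–13 s: v starts 46 m/s; Δx = 46·6 + ½·-6·6² = 168 m; v ends 10 m/s.
13–16 s: v starts 10 m/s; Δx = 10·3 + ½·4·3² = 48 m; v ends 22 m/s.
x(16) = 2 + Σ Δx = 443.5 m.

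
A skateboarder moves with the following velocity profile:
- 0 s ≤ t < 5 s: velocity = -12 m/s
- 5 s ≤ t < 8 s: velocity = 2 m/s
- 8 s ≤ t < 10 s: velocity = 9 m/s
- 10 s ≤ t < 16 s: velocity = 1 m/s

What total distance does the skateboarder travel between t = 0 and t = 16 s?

90 m

Distance (not displacement) is the total path length: add the absolute areas under v-t.
0–5 s: |-12| × 5 = 60 m
5–8 s: |2| × 3 = 6 m
8–10 s: |9| × 2 = 18 m
10–16 s: |1| × 6 = 6 m
Total distance = 90 m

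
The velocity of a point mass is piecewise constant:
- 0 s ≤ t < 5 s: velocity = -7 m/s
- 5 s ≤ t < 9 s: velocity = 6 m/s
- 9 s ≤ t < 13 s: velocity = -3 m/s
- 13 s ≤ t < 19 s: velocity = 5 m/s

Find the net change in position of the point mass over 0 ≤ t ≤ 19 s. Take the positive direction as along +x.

Net displacement equals the area under the velocity-time graph (areas below the axis count negative).
0–5 s: -7 × 5 = -35 m
5–9 s: 6 × 4 = 24 m
9–13 s: -3 × 4 = -12 m
13–19 s: 5 × 6 = 30 m
Net displacement = 7 m

7 m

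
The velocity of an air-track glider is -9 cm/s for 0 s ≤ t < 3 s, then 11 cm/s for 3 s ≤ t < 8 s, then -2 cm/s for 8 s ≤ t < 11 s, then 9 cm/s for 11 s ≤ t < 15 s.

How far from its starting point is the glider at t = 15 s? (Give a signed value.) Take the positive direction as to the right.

Net displacement equals the area under the velocity-time graph (areas below the axis count negative).
0–3 s: -9 × 3 = -27 cm
3–8 s: 11 × 5 = 55 cm
8–11 s: -2 × 3 = -6 cm
11–15 s: 9 × 4 = 36 cm
Net displacement = 58 cm

58 cm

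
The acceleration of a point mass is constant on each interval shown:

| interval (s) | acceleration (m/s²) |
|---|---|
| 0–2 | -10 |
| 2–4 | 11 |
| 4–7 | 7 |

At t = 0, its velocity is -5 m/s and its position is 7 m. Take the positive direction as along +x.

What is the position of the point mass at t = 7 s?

On each constant-a segment, Δv = aΔt and Δx = v₀Δt + ½aΔt²; chain segment to segment.
0–2 s: v starts -5 m/s; Δx = -5·2 + ½·-10·2² = -30 m; v ends -25 m/s.
2–4 s: v starts -25 m/s; Δx = -25·2 + ½·11·2² = -28 m; v ends -3 m/s.
4–7 s: v starts -3 m/s; Δx = -3·3 + ½·7·3² = 22.5 m; v ends 18 m/s.
x(7) = 7 + Σ Δx = -28.5 m.

-28.5 m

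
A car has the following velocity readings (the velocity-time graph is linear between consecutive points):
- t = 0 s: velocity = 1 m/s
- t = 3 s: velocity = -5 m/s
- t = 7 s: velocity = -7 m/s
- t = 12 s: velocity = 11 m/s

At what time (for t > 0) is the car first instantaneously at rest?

t = 0.5 s

v changes sign on 0–3 s (from 1 to -5); the graph is linear there, so v = 0 at t = 0 + (-1)·(3 − 0)/(-5 − 1) = 0.5 s.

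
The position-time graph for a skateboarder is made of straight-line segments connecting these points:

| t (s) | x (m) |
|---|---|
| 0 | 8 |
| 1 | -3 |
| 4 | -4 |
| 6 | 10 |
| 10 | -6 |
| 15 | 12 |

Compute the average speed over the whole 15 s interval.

4 m/s

Average speed = (total path length)/(elapsed time); on a piecewise-linear x-t graph the path length is Σ|Δx|.
0–1 s: |Δx| = |-3 − 8| = 11 m
1–4 s: |Δx| = |-4 − -3| = 1 m
4–6 s: |Δx| = |10 − -4| = 14 m
6–10 s: |Δx| = |-6 − 10| = 16 m
10–15 s: |Δx| = |12 − -6| = 18 m
Total path = 60 m; average speed = 60/15 = 4 m/s.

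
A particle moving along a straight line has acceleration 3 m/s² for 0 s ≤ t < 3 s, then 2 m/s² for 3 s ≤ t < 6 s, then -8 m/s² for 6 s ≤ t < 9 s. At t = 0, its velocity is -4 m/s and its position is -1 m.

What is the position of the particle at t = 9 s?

21.5 m

On each constant-a segment, Δv = aΔt and Δx = v₀Δt + ½aΔt²; chain segment to segment.
0–3 s: v starts -4 m/s; Δx = -4·3 + ½·3·3² = 1.5 m; v ends 5 m/s.
3–6 s: v starts 5 m/s; Δx = 5·3 + ½·2·3² = 24 m; v ends 11 m/s.
6–9 s: v starts 11 m/s; Δx = 11·3 + ½·-8·3² = -3 m; v ends -13 m/s.
x(9) = -1 + Σ Δx = 21.5 m.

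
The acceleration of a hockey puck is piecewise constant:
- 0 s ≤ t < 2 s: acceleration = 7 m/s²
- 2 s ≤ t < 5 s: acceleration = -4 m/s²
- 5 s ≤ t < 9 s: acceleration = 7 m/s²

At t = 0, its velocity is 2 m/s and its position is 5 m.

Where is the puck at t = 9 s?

On each constant-a segment, Δv = aΔt and Δx = v₀Δt + ½aΔt²; chain segment to segment.
0–2 s: v starts 2 m/s; Δx = 2·2 + ½·7·2² = 18 m; v ends 16 m/s.
2–5 s: v starts 16 m/s; Δx = 16·3 + ½·-4·3² = 30 m; v ends 4 m/s.
5–9 s: v starts 4 m/s; Δx = 4·4 + ½·7·4² = 72 m; v ends 32 m/s.
x(9) = 5 + Σ Δx = 125 m.

125 m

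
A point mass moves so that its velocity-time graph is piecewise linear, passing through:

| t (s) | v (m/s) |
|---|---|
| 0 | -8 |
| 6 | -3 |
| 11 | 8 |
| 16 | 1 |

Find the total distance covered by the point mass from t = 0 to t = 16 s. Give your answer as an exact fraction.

Total distance travelled is ∫|v| dt — sum the magnitudes of each area piece.
0–6 s: |½(-8 + -3)(6)| = 33 m
6–11 s: v = 0 at t = 81/11 s; triangle areas 45/22 + 160/11 = 365/22 m
11–16 s: |½(8 + 1)(5)| = 22.5 m
Total distance = 793/11 m

793/11 m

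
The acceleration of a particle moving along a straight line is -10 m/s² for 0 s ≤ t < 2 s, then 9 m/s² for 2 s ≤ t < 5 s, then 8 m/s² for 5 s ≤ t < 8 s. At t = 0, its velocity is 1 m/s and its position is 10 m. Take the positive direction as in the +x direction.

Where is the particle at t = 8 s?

35.5 m

On each constant-a segment, Δv = aΔt and Δx = v₀Δt + ½aΔt²; chain segment to segment.
0–2 s: v starts 1 m/s; Δx = 1·2 + ½·-10·2² = -18 m; v ends -19 m/s.
2–5 s: v starts -19 m/s; Δx = -19·3 + ½·9·3² = -16.5 m; v ends 8 m/s.
5–8 s: v starts 8 m/s; Δx = 8·3 + ½·8·3² = 60 m; v ends 32 m/s.
x(8) = 10 + Σ Δx = 35.5 m.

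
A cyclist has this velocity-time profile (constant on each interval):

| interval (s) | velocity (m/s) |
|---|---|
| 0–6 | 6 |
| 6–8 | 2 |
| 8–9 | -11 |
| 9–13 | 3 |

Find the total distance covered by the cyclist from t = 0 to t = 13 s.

Total distance travelled is ∫|v| dt — sum the magnitudes of each area piece.
0–6 s: |6| × 6 = 36 m
6–8 s: |2| × 2 = 4 m
8–9 s: |-11| × 1 = 11 m
9–13 s: |3| × 4 = 12 m
Total distance = 63 m

63 m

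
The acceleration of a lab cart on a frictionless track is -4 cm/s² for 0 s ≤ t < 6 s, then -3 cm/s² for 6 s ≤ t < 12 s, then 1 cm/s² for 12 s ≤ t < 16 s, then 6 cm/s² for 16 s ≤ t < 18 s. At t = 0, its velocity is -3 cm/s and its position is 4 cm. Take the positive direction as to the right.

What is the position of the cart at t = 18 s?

On each constant-a segment, Δv = aΔt and Δx = v₀Δt + ½aΔt²; chain segment to segment.
0–6 s: v starts -3 cm/s; Δx = -3·6 + ½·-4·6² = -90 cm; v ends -27 cm/s.
6–12 s: v starts -27 cm/s; Δx = -27·6 + ½·-3·6² = -216 cm; v ends -45 cm/s.
12–16 s: v starts -45 cm/s; Δx = -45·4 + ½·1·4² = -172 cm; v ends -41 cm/s.
16–18 s: v starts -41 cm/s; Δx = -41·2 + ½·6·2² = -70 cm; v ends -29 cm/s.
x(18) = 4 + Σ Δx = -544 cm.

-544 cm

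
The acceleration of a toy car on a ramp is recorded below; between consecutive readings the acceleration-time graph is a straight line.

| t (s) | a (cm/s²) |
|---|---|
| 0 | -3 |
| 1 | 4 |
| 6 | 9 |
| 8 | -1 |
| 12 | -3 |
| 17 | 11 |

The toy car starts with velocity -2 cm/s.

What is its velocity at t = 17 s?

51 cm/s

Δv equals the area under the a-t graph; then v = v₀ + Δv.
0–1 s: ½(-3 + 4)(1) = 0.5 cm/s
1–6 s: ½(4 + 9)(5) = 32.5 cm/s
6–8 s: ½(9 + -1)(2) = 8 cm/s
8–12 s: ½(-1 + -3)(4) = -8 cm/s
12–17 s: ½(-3 + 11)(5) = 20 cm/s
Δv = 53 cm/s, so v(17) = -2 + (53) = 51 cm/s.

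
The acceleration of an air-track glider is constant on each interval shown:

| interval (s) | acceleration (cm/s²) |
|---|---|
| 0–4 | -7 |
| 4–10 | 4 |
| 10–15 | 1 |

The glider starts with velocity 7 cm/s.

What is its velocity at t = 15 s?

8 cm/s

Δv equals the area under the a-t graph; then v = v₀ + Δv.
0–4 s: -7 × 4 = -28 cm/s
4–10 s: 4 × 6 = 24 cm/s
10–15 s: 1 × 5 = 5 cm/s
Δv = 1 cm/s, so v(15) = 7 + (1) = 8 cm/s.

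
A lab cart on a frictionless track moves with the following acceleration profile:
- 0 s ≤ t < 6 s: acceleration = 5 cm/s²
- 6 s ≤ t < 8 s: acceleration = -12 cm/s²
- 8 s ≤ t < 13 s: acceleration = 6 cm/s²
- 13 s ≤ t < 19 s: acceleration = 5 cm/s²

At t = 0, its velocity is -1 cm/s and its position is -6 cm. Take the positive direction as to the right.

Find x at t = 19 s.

512 cm

On each constant-a segment, Δv = aΔt and Δx = v₀Δt + ½aΔt²; chain segment to segment.
0–6 s: v starts -1 cm/s; Δx = -1·6 + ½·5·6² = 84 cm; v ends 29 cm/s.
6–8 s: v starts 29 cm/s; Δx = 29·2 + ½·-12·2² = 34 cm; v ends 5 cm/s.
8–13 s: v starts 5 cm/s; Δx = 5·5 + ½·6·5² = 100 cm; v ends 35 cm/s.
13–19 s: v starts 35 cm/s; Δx = 35·6 + ½·5·6² = 300 cm; v ends 65 cm/s.
x(19) = -6 + Σ Δx = 512 cm.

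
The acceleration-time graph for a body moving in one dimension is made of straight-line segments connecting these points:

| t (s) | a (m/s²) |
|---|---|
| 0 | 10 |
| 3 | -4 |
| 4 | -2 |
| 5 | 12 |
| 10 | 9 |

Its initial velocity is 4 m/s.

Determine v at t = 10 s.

Δv equals the area under the a-t graph; then v = v₀ + Δv.
0–3 s: ½(10 + -4)(3) = 9 m/s
3–4 s: ½(-4 + -2)(1) = -3 m/s
4–5 s: ½(-2 + 12)(1) = 5 m/s
5–10 s: ½(12 + 9)(5) = 52.5 m/s
Δv = 63.5 m/s, so v(10) = 4 + (63.5) = 67.5 m/s.

67.5 m/s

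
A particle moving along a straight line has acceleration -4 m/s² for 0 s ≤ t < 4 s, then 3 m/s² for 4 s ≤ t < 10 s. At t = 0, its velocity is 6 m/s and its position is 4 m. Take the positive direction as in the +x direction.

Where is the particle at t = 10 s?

-10 m

On each constant-a segment, Δv = aΔt and Δx = v₀Δt + ½aΔt²; chain segment to segment.
0–4 s: v starts 6 m/s; Δx = 6·4 + ½·-4·4² = -8 m; v ends -10 m/s.
4–10 s: v starts -10 m/s; Δx = -10·6 + ½·3·6² = -6 m; v ends 8 m/s.
x(10) = 4 + Σ Δx = -10 m.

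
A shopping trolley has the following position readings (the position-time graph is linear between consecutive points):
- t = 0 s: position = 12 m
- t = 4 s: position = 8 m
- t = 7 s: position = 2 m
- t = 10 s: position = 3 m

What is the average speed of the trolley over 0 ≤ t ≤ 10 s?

Average speed = (total path length)/(elapsed time); on a piecewise-linear x-t graph the path length is Σ|Δx|.
0–4 s: |Δx| = |8 − 12| = 4 m
4–7 s: |Δx| = |2 − 8| = 6 m
7–10 s: |Δx| = |3 − 2| = 1 m
Total path = 11 m; average speed = 11/10 = 1.1 m/s.

1.1 m/s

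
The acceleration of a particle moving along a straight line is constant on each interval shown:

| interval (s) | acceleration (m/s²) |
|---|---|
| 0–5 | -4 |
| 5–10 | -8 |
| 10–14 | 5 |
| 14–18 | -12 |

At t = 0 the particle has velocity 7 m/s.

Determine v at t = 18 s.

Δv equals the area under the a-t graph; then v = v₀ + Δv.
0–5 s: -4 × 5 = -20 m/s
5–10 s: -8 × 5 = -40 m/s
10–14 s: 5 × 4 = 20 m/s
14–18 s: -12 × 4 = -48 m/s
Δv = -88 m/s, so v(18) = 7 + (-88) = -81 m/s.

-81 m/s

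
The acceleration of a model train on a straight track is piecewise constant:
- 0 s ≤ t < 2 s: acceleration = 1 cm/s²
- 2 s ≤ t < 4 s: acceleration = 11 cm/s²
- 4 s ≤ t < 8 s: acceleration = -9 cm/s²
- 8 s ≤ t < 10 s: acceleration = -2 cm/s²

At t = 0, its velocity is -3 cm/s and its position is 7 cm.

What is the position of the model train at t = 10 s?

1 cm

On each constant-a segment, Δv = aΔt and Δx = v₀Δt + ½aΔt²; chain segment to segment.
0–2 s: v starts -3 cm/s; Δx = -3·2 + ½·1·2² = -4 cm; v ends -1 cm/s.
2–4 s: v starts -1 cm/s; Δx = -1·2 + ½·11·2² = 20 cm; v ends 21 cm/s.
4–8 s: v starts 21 cm/s; Δx = 21·4 + ½·-9·4² = 12 cm; v ends -15 cm/s.
8–10 s: v starts -15 cm/s; Δx = -15·2 + ½·-2·2² = -34 cm; v ends -19 cm/s.
x(10) = 7 + Σ Δx = 1 cm.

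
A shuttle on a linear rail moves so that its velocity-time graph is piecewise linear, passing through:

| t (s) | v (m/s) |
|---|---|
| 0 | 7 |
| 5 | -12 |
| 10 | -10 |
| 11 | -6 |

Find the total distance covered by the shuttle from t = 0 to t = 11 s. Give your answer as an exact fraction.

Total distance travelled is ∫|v| dt — sum the magnitudes of each area piece.
0–5 s: v = 0 at t = 35/19 s; triangle areas 245/38 + 360/19 = 965/38 m
5–10 s: |½(-12 + -10)(5)| = 55 m
10–11 s: |½(-10 + -6)(1)| = 8 m
Total distance = 3359/38 m

3359/38 m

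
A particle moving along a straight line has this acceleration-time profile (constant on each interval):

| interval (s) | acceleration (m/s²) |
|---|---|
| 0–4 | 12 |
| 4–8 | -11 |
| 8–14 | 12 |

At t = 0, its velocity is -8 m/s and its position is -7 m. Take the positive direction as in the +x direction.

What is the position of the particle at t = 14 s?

On each constant-a segment, Δv = aΔt and Δx = v₀Δt + ½aΔt²; chain segment to segment.
0–4 s: v starts -8 m/s; Δx = -8·4 + ½·12·4² = 64 m; v ends 40 m/s.
4–8 s: v starts 40 m/s; Δx = 40·4 + ½·-11·4² = 72 m; v ends -4 m/s.
8–14 s: v starts -4 m/s; Δx = -4·6 + ½·12·6² = 192 m; v ends 68 m/s.
x(14) = -7 + Σ Δx = 321 m.

321 m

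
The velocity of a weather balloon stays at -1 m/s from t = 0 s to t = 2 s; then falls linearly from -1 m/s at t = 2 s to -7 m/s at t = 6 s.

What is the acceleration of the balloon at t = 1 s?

Acceleration is the slope of the v-t graph on 0–2 s: (-1 − -1)/(2 − 0) = 0 m/s².

0 m/s²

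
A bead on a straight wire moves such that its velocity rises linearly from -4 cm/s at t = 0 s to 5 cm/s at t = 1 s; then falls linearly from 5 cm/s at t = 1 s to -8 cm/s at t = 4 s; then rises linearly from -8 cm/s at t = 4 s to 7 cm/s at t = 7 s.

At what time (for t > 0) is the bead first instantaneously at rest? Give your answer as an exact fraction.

v changes sign on 0–1 s (from -4 to 5); the graph is linear there, so v = 0 at t = 0 + (4)·(1 − 0)/(5 − -4) = 4/9 s.

t = 4/9 s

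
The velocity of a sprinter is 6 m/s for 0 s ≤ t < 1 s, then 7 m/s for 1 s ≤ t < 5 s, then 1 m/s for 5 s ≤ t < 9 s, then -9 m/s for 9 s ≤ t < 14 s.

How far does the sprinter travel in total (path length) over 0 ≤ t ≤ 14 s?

83 m

Distance (not displacement) is the total path length: add the absolute areas under v-t.
0–1 s: |6| × 1 = 6 m
1–5 s: |7| × 4 = 28 m
5–9 s: |1| × 4 = 4 m
9–14 s: |-9| × 5 = 45 m
Total distance = 83 m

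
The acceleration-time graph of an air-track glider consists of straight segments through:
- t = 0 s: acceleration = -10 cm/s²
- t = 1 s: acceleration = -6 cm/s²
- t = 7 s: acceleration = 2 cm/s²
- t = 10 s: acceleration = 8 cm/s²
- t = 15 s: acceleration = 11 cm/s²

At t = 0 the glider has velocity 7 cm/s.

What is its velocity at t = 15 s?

Δv equals the area under the a-t graph; then v = v₀ + Δv.
0–1 s: ½(-10 + -6)(1) = -8 cm/s
1–7 s: ½(-6 + 2)(6) = -12 cm/s
7–10 s: ½(2 + 8)(3) = 15 cm/s
10–15 s: ½(8 + 11)(5) = 47.5 cm/s
Δv = 42.5 cm/s, so v(15) = 7 + (42.5) = 49.5 cm/s.

49.5 cm/s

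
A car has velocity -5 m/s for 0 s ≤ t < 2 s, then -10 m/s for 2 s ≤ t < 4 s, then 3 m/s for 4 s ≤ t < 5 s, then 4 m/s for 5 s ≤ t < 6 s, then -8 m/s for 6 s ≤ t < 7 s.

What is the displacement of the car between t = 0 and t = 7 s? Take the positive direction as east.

Net displacement equals the area under the velocity-time graph (areas below the axis count negative).
0–2 s: -5 × 2 = -10 m
2–4 s: -10 × 2 = -20 m
4–5 s: 3 × 1 = 3 m
5–6 s: 4 × 1 = 4 m
6–7 s: -8 × 1 = -8 m
Net displacement = -31 m

-31 m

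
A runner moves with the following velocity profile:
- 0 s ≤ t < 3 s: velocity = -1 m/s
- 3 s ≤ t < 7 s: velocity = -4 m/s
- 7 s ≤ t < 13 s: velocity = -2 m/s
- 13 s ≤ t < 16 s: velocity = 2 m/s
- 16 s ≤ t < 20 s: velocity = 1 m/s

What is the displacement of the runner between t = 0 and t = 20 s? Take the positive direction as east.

-21 m

Displacement is the signed area under the v-t curve.
0–3 s: -1 × 3 = -3 m
3–7 s: -4 × 4 = -16 m
7–13 s: -2 × 6 = -12 m
13–16 s: 2 × 3 = 6 m
16–20 s: 1 × 4 = 4 m
Net displacement = -21 m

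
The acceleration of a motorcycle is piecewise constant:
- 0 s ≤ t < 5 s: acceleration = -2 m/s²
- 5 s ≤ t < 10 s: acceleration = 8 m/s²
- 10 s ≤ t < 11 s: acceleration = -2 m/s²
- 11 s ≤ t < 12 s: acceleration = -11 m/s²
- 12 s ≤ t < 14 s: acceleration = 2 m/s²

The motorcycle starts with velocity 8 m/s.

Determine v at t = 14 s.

29 m/s

Δv equals the area under the a-t graph; then v = v₀ + Δv.
0–5 s: -2 × 5 = -10 m/s
5–10 s: 8 × 5 = 40 m/s
10–11 s: -2 × 1 = -2 m/s
11–12 s: -11 × 1 = -11 m/s
12–14 s: 2 × 2 = 4 m/s
Δv = 21 m/s, so v(14) = 8 + (21) = 29 m/s.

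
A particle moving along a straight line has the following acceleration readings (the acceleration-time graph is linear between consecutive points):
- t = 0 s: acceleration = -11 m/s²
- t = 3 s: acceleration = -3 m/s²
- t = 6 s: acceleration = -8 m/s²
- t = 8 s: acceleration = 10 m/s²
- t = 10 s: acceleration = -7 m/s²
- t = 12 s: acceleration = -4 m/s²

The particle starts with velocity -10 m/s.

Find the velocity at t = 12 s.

Δv equals the area under the a-t graph; then v = v₀ + Δv.
0–3 s: ½(-11 + -3)(3) = -21 m/s
3–6 s: ½(-3 + -8)(3) = -16.5 m/s
6–8 s: ½(-8 + 10)(2) = 2 m/s
8–10 s: ½(10 + -7)(2) = 3 m/s
10–12 s: ½(-7 + -4)(2) = -11 m/s
Δv = -43.5 m/s, so v(12) = -10 + (-43.5) = -53.5 m/s.

-53.5 m/s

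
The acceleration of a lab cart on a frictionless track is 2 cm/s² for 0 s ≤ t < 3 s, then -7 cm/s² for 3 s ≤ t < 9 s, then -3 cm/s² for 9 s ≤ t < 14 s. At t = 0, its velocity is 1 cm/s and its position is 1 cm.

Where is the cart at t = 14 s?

On each constant-a segment, Δv = aΔt and Δx = v₀Δt + ½aΔt²; chain segment to segment.
0–3 s: v starts 1 cm/s; Δx = 1·3 + ½·2·3² = 12 cm; v ends 7 cm/s.
3–9 s: v starts 7 cm/s; Δx = 7·6 + ½·-7·6² = -84 cm; v ends -35 cm/s.
9–14 s: v starts -35 cm/s; Δx = -35·5 + ½·-3·5² = -212.5 cm; v ends -50 cm/s.
x(14) = 1 + Σ Δx = -283.5 cm.

-283.5 cm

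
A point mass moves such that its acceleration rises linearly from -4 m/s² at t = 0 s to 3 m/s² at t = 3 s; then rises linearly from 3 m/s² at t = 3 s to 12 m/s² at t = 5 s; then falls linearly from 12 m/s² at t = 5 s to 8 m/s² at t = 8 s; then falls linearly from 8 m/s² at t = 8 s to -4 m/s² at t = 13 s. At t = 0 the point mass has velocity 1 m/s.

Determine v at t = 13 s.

54.5 m/s

Δv equals the area under the a-t graph; then v = v₀ + Δv.
0–3 s: ½(-4 + 3)(3) = -1.5 m/s
3–5 s: ½(3 + 12)(2) = 15 m/s
5–8 s: ½(12 + 8)(3) = 30 m/s
8–13 s: ½(8 + -4)(5) = 10 m/s
Δv = 53.5 m/s, so v(13) = 1 + (53.5) = 54.5 m/s.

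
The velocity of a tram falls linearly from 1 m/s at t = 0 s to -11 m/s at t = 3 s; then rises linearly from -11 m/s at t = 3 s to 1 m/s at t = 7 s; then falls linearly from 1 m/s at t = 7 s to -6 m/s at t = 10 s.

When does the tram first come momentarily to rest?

v changes sign on 0–3 s (from 1 to -11); the graph is linear there, so v = 0 at t = 0 + (-1)·(3 − 0)/(-11 − 1) = 0.25 s.

t = 0.25 s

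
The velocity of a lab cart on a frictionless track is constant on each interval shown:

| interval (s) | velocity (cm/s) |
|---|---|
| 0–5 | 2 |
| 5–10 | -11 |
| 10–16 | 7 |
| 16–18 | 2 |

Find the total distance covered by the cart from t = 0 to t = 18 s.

111 cm

Distance (not displacement) is the total path length: add the absolute areas under v-t.
0–5 s: |2| × 5 = 10 cm
5–10 s: |-11| × 5 = 55 cm
10–16 s: |7| × 6 = 42 cm
16–18 s: |2| × 2 = 4 cm
Total distance = 111 cm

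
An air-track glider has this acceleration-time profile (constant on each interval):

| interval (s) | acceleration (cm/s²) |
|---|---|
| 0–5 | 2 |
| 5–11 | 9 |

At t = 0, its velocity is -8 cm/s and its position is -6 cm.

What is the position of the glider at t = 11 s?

153 cm

On each constant-a segment, Δv = aΔt and Δx = v₀Δt + ½aΔt²; chain segment to segment.
0–5 s: v starts -8 cm/s; Δx = -8·5 + ½·2·5² = -15 cm; v ends 2 cm/s.
5–11 s: v starts 2 cm/s; Δx = 2·6 + ½·9·6² = 174 cm; v ends 56 cm/s.
x(11) = -6 + Σ Δx = 153 cm.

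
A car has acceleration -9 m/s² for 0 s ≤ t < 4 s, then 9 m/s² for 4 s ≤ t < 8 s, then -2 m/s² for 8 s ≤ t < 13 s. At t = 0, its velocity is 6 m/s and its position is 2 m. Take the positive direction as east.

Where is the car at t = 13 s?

-89 m

On each constant-a segment, Δv = aΔt and Δx = v₀Δt + ½aΔt²; chain segment to segment.
0–4 s: v starts 6 m/s; Δx = 6·4 + ½·-9·4² = -48 m; v ends -30 m/s.
4–8 s: v starts -30 m/s; Δx = -30·4 + ½·9·4² = -48 m; v ends 6 m/s.
8–13 s: v starts 6 m/s; Δx = 6·5 + ½·-2·5² = 5 m; v ends -4 m/s.
x(13) = 2 + Σ Δx = -89 m.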